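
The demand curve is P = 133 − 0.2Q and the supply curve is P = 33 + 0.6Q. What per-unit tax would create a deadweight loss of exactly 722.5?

34

Competitive equilibrium: 133 − 0.2Q = 33 + 0.6Q → Q* = 125, P* = 108.
A tax t gives ΔQ = t/0.8 and wedge t, so DWL = t²/1.6.
t²/1.6 = 722.5 → t² = 1156 → t = 34.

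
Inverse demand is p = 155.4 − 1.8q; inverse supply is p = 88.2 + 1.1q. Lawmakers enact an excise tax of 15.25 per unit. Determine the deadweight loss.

40.10

Competitive equilibrium: 155.4 − 1.8q = 88.2 + 1.1q → q* = 23.1724, p* = 113.6897.
With the tax, the buyer price exceeds the seller price by 15.25: (155.4 − 1.8q) − (88.2 + 1.1q) = 15.25 → q' = 17.9138.
Δq = 23.1724 − 17.9138 = 5.2586; the wedge equals the tax, 15.25.
Welfare loss = ½ × 5.2586 × 15.25 = 40.10.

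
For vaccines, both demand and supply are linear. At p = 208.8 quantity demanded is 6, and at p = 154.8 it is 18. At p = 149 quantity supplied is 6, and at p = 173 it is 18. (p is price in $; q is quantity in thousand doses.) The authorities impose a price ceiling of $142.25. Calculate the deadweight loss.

Demand slope = (154.8 − 208.8)/(18 − 6) = −4.5, so p = 235.8 − 4.5q.
Supply slope = (173 − 149)/(18 − 6) = 2, so p = 137 + 2q.
Competitive equilibrium: 235.8 − 4.5q = 137 + 2q → q* = 15.2, p* = 167.4.
At the ceiling p = 142.25, quantity supplied = (142.25 − 137)/2 = 2.625.
Willingness to pay at q' = 2.625: 235.8 − 4.5·2.625 = 223.9875.
Δq = 15.2 − 2.625 = 12.575; wedge = 223.9875 − 142.25 = 81.7375.
Deadweight loss = ½ × 12.575 × 81.7375 = $513.92 thousand.

$513.92 thousand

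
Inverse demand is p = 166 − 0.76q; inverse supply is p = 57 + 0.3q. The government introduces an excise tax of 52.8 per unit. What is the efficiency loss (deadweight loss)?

1315.02

Competitive equilibrium: 166 − 0.76q = 57 + 0.3q → q* = 102.8302, p* = 87.8491.
With the tax, the buyer price exceeds the seller price by 52.8: (166 − 0.76q) − (57 + 0.3q) = 52.8 → q' = 53.0189.
Δq = 102.8302 − 53.0189 = 49.8113; the wedge equals the tax, 52.8.
Deadweight loss = ½ × 49.8113 × 52.8 = 1315.02.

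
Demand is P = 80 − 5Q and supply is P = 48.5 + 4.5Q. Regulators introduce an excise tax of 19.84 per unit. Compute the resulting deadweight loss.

Competitive equilibrium: 80 − 5Q = 48.5 + 4.5Q → Q* = 3.3158, P* = 63.4211.
With the tax, the buyer price exceeds the seller price by 19.84: (80 − 5Q) − (48.5 + 4.5Q) = 19.84 → Q' = 1.2274.
ΔQ = 3.3158 − 1.2274 = 2.0884; the wedge equals the tax, 19.84.
DWL = ½ × 2.0884 × 19.84 = 20.72.

20.72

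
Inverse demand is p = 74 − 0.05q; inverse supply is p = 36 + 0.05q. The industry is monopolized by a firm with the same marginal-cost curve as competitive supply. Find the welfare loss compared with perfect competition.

Competitive equilibrium: 74 − 0.05q = 36 + 0.05q → q* = 380, p* = 55.
Marginal revenue: MR = 74 − 0.1q. Set MR = MC: 74 − 0.1q = 36 + 0.05q → q_m = 253.3333.
Price p_m = 74 − 0.05·253.3333 = 61.3333; MC(q_m) = 36 + 0.05·253.3333 = 48.6667.
Competitive q* = 380, so Δq = 126.6667; wedge = 61.3333 − 48.6667 = 12.6666.
DWL = ½ × 126.6667 × 12.6666 = 802.22.

802.22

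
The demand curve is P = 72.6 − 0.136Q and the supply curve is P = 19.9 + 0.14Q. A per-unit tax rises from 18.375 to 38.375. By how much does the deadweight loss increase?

Competitive equilibrium: 72.6 − 0.136Q = 19.9 + 0.14Q → Q* = 190.942, P* = 46.6319.
For a per-unit tax t: ΔQ = t/0.276, so DWL = ½·t·(t/0.276) = t²/0.552.
At t = 18.375: DWL = 611.668. At t = 38.375: DWL = 2667.827.
Increase = 2667.827 − 611.668 = 2056.16.

2056.16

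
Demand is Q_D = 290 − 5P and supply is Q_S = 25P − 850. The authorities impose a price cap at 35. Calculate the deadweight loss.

675

In inverse form: demand P = 58 − 0.2Q, supply P = 34 + 0.04Q.
Competitive equilibrium: 58 − 0.2Q = 34 + 0.04Q → Q* = 100, P* = 38.
At the ceiling P = 35, quantity supplied = (35 − 34)/0.04 = 25.
Willingness to pay at Q' = 25: 58 − 0.2·25 = 53.
ΔQ = 100 − 25 = 75; wedge = 53 − 35 = 18.
The triangle = ½ × 75 × 18 = 675.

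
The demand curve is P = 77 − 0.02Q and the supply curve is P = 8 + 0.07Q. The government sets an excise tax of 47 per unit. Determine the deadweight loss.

Competitive equilibrium: 77 − 0.02Q = 8 + 0.07Q → Q* = 766.6667, P* = 61.6667.
With the tax, the buyer price exceeds the seller price by 47: (77 − 0.02Q) − (8 + 0.07Q) = 47 → Q' = 244.4444.
ΔQ = 766.6667 − 244.4444 = 522.2223; the wedge equals the tax, 47.
The triangle = ½ × 522.2223 × 47 = 12272.22.

12272.22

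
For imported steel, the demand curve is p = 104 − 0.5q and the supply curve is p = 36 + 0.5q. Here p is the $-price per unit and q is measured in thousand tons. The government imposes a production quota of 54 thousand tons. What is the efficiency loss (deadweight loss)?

Competitive equilibrium: 104 − 0.5q = 36 + 0.5q → q* = 68, p* = 70.
At q = 54: demand price = 104 − 0.5·54 = 77; supply price = 36 + 0.5·54 = 63.
Δq = 68 − 54 = 14; wedge = 77 − 63 = 14.
The triangle = ½ × 14 × 14 = $98 thousand.

$98 thousand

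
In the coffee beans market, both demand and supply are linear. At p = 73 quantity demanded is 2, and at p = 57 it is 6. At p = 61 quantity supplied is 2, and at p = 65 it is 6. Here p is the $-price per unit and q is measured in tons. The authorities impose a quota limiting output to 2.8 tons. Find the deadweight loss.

$6.40

Demand slope = (57 − 73)/(6 − 2) = −4, so p = 81 − 4q.
Supply slope = (65 − 61)/(6 − 2) = 1, so p = 59 + q.
Competitive equilibrium: 81 − 4q = 59 + q → q* = 4.4, p* = 63.4.
At q = 2.8: demand price = 81 − 4·2.8 = 69.8; supply price = 59 + 1·2.8 = 61.8.
Δq = 4.4 − 2.8 = 1.6; wedge = 69.8 − 61.8 = 8.
DWL = ½ × 1.6 × 8 = $6.40.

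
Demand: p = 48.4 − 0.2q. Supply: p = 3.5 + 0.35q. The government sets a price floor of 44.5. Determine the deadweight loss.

Competitive equilibrium: 48.4 − 0.2q = 3.5 + 0.35q → q* = 81.6364, p* = 32.0727.
At the floor p = 44.5, quantity demanded = (48.4 − 44.5)/0.2 = 19.5.
Sellers' marginal cost at q' = 19.5: 3.5 + 0.35·19.5 = 10.325.
Δq = 81.6364 − 19.5 = 62.1364; wedge = 44.5 − 10.325 = 34.175.
The triangle = ½ × 62.1364 × 34.175 = 1061.76.

1061.76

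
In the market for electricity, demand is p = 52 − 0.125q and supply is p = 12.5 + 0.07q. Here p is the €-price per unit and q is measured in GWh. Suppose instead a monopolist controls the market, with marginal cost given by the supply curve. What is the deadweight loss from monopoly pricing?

Competitive equilibrium: 52 − 0.125q = 12.5 + 0.07q → q* = 202.5641, p* = 26.6795.
Marginal revenue: MR = 52 − 0.25q. Set MR = MC: 52 − 0.25q = 12.5 + 0.07q → q_m = 123.4375.
Price p_m = 52 − 0.125·123.4375 = 36.5703; MC(q_m) = 12.5 + 0.07·123.4375 = 21.1406.
Competitive q* = 202.5641, so Δq = 79.1266; wedge = 36.5703 − 21.1406 = 15.4297.
The triangle = ½ × 79.1266 × 15.4297 = €610.45.

€610.45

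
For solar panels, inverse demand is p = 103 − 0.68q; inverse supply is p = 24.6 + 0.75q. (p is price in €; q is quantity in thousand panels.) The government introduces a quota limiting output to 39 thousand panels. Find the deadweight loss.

€179.06 thousand

Competitive equilibrium: 103 − 0.68q = 24.6 + 0.75q → q* = 54.8252, p* = 65.7189.
At q = 39: demand price = 103 − 0.68·39 = 76.48; supply price = 24.6 + 0.75·39 = 53.85.
Δq = 54.8252 − 39 = 15.8252; wedge = 76.48 − 53.85 = 22.63.
Welfare loss = ½ × 15.8252 × 22.63 = €179.06 thousand.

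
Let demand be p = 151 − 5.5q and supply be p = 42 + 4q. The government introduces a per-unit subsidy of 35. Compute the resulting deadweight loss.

Competitive equilibrium: 151 − 5.5q = 42 + 4q → q* = 11.4737, p* = 87.8947.
The subsidy lowers effective supply by 35: p = 7 + 4q.
New quantity: 151 − 5.5q = 7 + 4q → q' = 15.1579.
Overproduction Δq = 15.1579 − 11.4737 = 3.6842; wedge = subsidy = 35.
The triangle = ½ × 3.6842 × 35 = 64.47.

64.47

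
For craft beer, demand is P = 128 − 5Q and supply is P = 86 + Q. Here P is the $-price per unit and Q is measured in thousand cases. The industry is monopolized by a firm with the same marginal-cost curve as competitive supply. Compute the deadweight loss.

Competitive equilibrium: 128 − 5Q = 86 + Q → Q* = 7, P* = 93.
Marginal revenue: MR = 128 − 10Q. Set MR = MC: 128 − 10Q = 86 + Q → Q_m = 3.8182.
Price P_m = 128 − 5·3.8182 = 108.909; MC(Q_m) = 86 + 1·3.8182 = 89.8182.
Competitive Q* = 7, so ΔQ = 3.1818; wedge = 108.909 − 89.8182 = 19.0908.
Deadweight loss = ½ × 3.1818 × 19.0908 = $30.37 thousand.

$30.37 thousand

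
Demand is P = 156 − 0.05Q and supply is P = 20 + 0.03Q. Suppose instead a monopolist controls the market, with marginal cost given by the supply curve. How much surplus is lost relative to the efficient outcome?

17100.59

Competitive equilibrium: 156 − 0.05Q = 20 + 0.03Q → Q* = 1700, P* = 71.
Marginal revenue: MR = 156 − 0.1Q. Set MR = MC: 156 − 0.1Q = 20 + 0.03Q → Q_m = 1046.15385.
Price P_m = 156 − 0.05·1046.15385 = 103.69231; MC(Q_m) = 20 + 0.03·1046.15385 = 51.38462.
Competitive Q* = 1700, so ΔQ = 653.84615; wedge = 103.69231 − 51.38462 = 52.30769.
Welfare loss = ½ × 653.84615 × 52.30769 = 17100.59.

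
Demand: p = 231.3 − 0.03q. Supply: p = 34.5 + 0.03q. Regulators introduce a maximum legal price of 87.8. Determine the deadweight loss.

67800.33

Competitive equilibrium: 231.3 − 0.03q = 34.5 + 0.03q → q* = 3280, p* = 132.9.
At the ceiling p = 87.8, quantity supplied = (87.8 − 34.5)/0.03 = 1776.6667.
Willingness to pay at q' = 1776.6667: 231.3 − 0.03·1776.6667 = 178.
Δq = 3280 − 1776.6667 = 1503.3333; wedge = 178 − 87.8 = 90.2.
Welfare loss = ½ × 1503.3333 × 90.2 = 67800.33.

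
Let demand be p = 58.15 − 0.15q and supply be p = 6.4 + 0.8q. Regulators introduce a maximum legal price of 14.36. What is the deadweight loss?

Competitive equilibrium: 58.15 − 0.15q = 6.4 + 0.8q → q* = 54.4737, p* = 49.9789.
At the ceiling p = 14.36, quantity supplied = (14.36 − 6.4)/0.8 = 9.95.
Willingness to pay at q' = 9.95: 58.15 − 0.15·9.95 = 56.6575.
Δq = 54.4737 − 9.95 = 44.5237; wedge = 56.6575 − 14.36 = 42.2975.
DWL = ½ × 44.5237 × 42.2975 = 941.62.

941.62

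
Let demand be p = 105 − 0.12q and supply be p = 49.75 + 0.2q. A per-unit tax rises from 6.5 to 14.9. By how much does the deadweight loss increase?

Competitive equilibrium: 105 − 0.12q = 49.75 + 0.2q → q* = 172.6563, p* = 84.2813.
For a per-unit tax t: Δq = t/0.32, so DWL = ½·t·(t/0.32) = t²/0.64.
At t = 6.5: DWL = 66.016. At t = 14.9: DWL = 346.891.
Increase = 346.891 − 66.016 = 280.875.

280.875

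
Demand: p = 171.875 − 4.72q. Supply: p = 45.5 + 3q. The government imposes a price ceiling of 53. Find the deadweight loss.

742.56

Competitive equilibrium: 171.875 − 4.72q = 45.5 + 3q → q* = 16.36982, p* = 94.60946.
At the ceiling p = 53, quantity supplied = (53 − 45.5)/3 = 2.5.
Willingness to pay at q' = 2.5: 171.875 − 4.72·2.5 = 160.075.
Δq = 16.36982 − 2.5 = 13.86982; wedge = 160.075 − 53 = 107.075.
Welfare loss = ½ × 13.86982 × 107.075 = 742.56.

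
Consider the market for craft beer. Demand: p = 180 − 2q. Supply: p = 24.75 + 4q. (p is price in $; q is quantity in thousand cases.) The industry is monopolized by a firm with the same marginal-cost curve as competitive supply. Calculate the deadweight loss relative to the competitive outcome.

$125.53 thousand

Competitive equilibrium: 180 − 2q = 24.75 + 4q → q* = 25.875, p* = 128.25.
Marginal revenue: MR = 180 − 4q. Set MR = MC: 180 − 4q = 24.75 + 4q → q_m = 19.4063.
Price p_m = 180 − 2·19.4063 = 141.1874; MC(q_m) = 24.75 + 4·19.4063 = 102.3752.
Competitive q* = 25.875, so Δq = 6.4687; wedge = 141.1874 − 102.3752 = 38.8122.
DWL = ½ × 6.4687 × 38.8122 = $125.53 thousand.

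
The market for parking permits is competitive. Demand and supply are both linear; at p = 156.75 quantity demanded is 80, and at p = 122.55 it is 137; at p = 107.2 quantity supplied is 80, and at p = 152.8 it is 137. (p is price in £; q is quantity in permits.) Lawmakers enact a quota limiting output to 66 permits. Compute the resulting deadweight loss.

£1707.76

Demand slope = (122.55 − 156.75)/(137 − 80) = −0.6, so p = 204.75 − 0.6q.
Supply slope = (152.8 − 107.2)/(137 − 80) = 0.8, so p = 43.2 + 0.8q.
Competitive equilibrium: 204.75 − 0.6q = 43.2 + 0.8q → q* = 115.3929, p* = 135.5143.
At q = 66: demand price = 204.75 − 0.6·66 = 165.15; supply price = 43.2 + 0.8·66 = 96.
Δq = 115.3929 − 66 = 49.3929; wedge = 165.15 − 96 = 69.15.
Deadweight loss = ½ × 49.3929 × 69.15 = £1707.76.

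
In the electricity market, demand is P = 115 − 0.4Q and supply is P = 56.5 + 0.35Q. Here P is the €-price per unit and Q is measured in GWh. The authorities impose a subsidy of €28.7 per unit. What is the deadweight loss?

Competitive equilibrium: 115 − 0.4Q = 56.5 + 0.35Q → Q* = 78, P* = 83.8.
The subsidy lowers effective supply by 28.7: P = 27.8 + 0.35Q.
New quantity: 115 − 0.4Q = 27.8 + 0.35Q → Q' = 116.2667.
Overproduction ΔQ = 116.2667 − 78 = 38.2667; wedge = subsidy = 28.7.
Deadweight loss = ½ × 38.2667 × 28.7 = €549.13.

€549.13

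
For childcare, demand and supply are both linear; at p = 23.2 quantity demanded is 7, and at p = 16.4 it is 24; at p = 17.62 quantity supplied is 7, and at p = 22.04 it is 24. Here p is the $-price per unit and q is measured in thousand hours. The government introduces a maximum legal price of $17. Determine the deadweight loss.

$38.77 thousand

Demand slope = (16.4 − 23.2)/(24 − 7) = −0.4, so p = 26 − 0.4q.
Supply slope = (22.04 − 17.62)/(24 − 7) = 0.26, so p = 15.8 + 0.26q.
Competitive equilibrium: 26 − 0.4q = 15.8 + 0.26q → q* = 15.4545, p* = 19.8182.
At the ceiling p = 17, quantity supplied = (17 − 15.8)/0.26 = 4.6154.
Willingness to pay at q' = 4.6154: 26 − 0.4·4.6154 = 24.1538.
Δq = 15.4545 − 4.6154 = 10.8391; wedge = 24.1538 − 17 = 7.1538.
The triangle = ½ × 10.8391 × 7.1538 = $38.77 thousand.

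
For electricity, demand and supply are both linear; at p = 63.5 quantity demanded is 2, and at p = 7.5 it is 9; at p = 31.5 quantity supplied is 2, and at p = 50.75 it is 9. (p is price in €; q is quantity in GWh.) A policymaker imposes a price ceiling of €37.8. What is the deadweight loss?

€2.53

Demand slope = (7.5 − 63.5)/(9 − 2) = −8, so p = 79.5 − 8q.
Supply slope = (50.75 − 31.5)/(9 − 2) = 2.75, so p = 26 + 2.75q.
Competitive equilibrium: 79.5 − 8q = 26 + 2.75q → q* = 4.9767, p* = 39.686.
At the ceiling p = 37.8, quantity supplied = (37.8 − 26)/2.75 = 4.2909.
Willingness to pay at q' = 4.2909: 79.5 − 8·4.2909 = 45.1728.
Δq = 4.9767 − 4.2909 = 0.6858; wedge = 45.1728 − 37.8 = 7.3728.
Welfare loss = ½ × 0.6858 × 7.3728 = €2.53.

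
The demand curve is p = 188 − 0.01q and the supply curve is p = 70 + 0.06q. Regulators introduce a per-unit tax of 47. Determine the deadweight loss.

Competitive equilibrium: 188 − 0.01q = 70 + 0.06q → q* = 1685.7143, p* = 171.1429.
With the tax, the buyer price exceeds the seller price by 47: (188 − 0.01q) − (70 + 0.06q) = 47 → q' = 1014.2857.
Δq = 1685.7143 − 1014.2857 = 671.4286; the wedge equals the tax, 47.
Deadweight loss = ½ × 671.4286 × 47 = 15778.57.

15778.57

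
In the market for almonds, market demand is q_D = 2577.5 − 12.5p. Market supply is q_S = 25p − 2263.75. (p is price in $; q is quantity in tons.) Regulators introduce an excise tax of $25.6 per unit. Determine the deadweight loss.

In inverse form: demand p = 206.2 − 0.08q, supply p = 90.55 + 0.04q.
Competitive equilibrium: 206.2 − 0.08q = 90.55 + 0.04q → q* = 963.75, p* = 129.1.
With the tax, the buyer price exceeds the seller price by 25.6: (206.2 − 0.08q) − (90.55 + 0.04q) = 25.6 → q' = 750.4167.
Δq = 963.75 − 750.4167 = 213.3333; the wedge equals the tax, 25.6.
Deadweight loss = ½ × 213.3333 × 25.6 = $2730.67.

$2730.67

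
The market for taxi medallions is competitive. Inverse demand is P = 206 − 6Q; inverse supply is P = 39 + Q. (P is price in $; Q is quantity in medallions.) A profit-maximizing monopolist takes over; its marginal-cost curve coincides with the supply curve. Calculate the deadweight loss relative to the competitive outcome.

$424.35

Competitive equilibrium: 206 − 6Q = 39 + Q → Q* = 23.85714, P* = 62.85714.
Marginal revenue: MR = 206 − 12Q. Set MR = MC: 206 − 12Q = 39 + Q → Q_m = 12.84615.
Price P_m = 206 − 6·12.84615 = 128.9231; MC(Q_m) = 39 + 1·12.84615 = 51.84615.
Competitive Q* = 23.85714, so ΔQ = 11.01099; wedge = 128.9231 − 51.84615 = 77.07695.
The triangle = ½ × 11.01099 × 77.07695 = $424.35.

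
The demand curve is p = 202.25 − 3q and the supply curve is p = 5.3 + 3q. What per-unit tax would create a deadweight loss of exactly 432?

Competitive equilibrium: 202.25 − 3q = 5.3 + 3q → q* = 32.825, p* = 103.775.
A tax t gives Δq = t/6 and wedge t, so DWL = t²/12.
t²/12 = 432 → t² = 5184 → t = 72.

72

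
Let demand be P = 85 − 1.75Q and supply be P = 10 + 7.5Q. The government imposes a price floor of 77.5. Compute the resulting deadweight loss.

Competitive equilibrium: 85 − 1.75Q = 10 + 7.5Q → Q* = 8.1081, P* = 70.8108.
At the floor P = 77.5, quantity demanded = (85 − 77.5)/1.75 = 4.2857.
Sellers' marginal cost at Q' = 4.2857: 10 + 7.5·4.2857 = 42.1428.
ΔQ = 8.1081 − 4.2857 = 3.8224; wedge = 77.5 − 42.1428 = 35.3572.
Welfare loss = ½ × 3.8224 × 35.3572 = 67.57.

67.57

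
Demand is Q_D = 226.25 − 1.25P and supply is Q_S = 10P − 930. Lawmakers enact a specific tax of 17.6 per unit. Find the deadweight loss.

172.09

In inverse form: demand P = 181 − 0.8Q, supply P = 93 + 0.1Q.
Competitive equilibrium: 181 − 0.8Q = 93 + 0.1Q → Q* = 97.7778, P* = 102.7778.
With the tax, the buyer price exceeds the seller price by 17.6: (181 − 0.8Q) − (93 + 0.1Q) = 17.6 → Q' = 78.2222.
ΔQ = 97.7778 − 78.2222 = 19.5556; the wedge equals the tax, 17.6.
DWL = ½ × 19.5556 × 17.6 = 172.09.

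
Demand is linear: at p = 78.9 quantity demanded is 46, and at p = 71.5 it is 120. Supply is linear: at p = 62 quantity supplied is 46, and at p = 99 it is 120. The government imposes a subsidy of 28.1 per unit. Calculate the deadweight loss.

Demand slope = (71.5 − 78.9)/(120 − 46) = −0.1, so p = 83.5 − 0.1q.
Supply slope = (99 − 62)/(120 − 46) = 0.5, so p = 39 + 0.5q.
Competitive equilibrium: 83.5 − 0.1q = 39 + 0.5q → q* = 74.1667, p* = 76.0833.
The subsidy lowers effective supply by 28.1: p = 10.9 + 0.5q.
New quantity: 83.5 − 0.1q = 10.9 + 0.5q → q' = 121.
Overproduction Δq = 121 − 74.1667 = 46.8333; wedge = subsidy = 28.1.
DWL = ½ × 46.8333 × 28.1 = 658.01.

658.01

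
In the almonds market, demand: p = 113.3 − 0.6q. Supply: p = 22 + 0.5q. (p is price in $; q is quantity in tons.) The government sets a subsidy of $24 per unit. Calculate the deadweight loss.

Competitive equilibrium: 113.3 − 0.6q = 22 + 0.5q → q* = 83, p* = 63.5.
The subsidy lowers effective supply by 24: p = 0.5q − 2.
New quantity: 113.3 − 0.6q = 0.5q − 2 → q' = 104.8182.
Overproduction Δq = 104.8182 − 83 = 21.8182; wedge = subsidy = 24.
DWL = ½ × 21.8182 × 24 = $261.82.

$261.82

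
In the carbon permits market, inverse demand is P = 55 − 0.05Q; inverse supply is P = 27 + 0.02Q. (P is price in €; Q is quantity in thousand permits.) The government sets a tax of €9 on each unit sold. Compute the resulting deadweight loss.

€578.57 thousand

Competitive equilibrium: 55 − 0.05Q = 27 + 0.02Q → Q* = 400, P* = 35.
With the tax, the buyer price exceeds the seller price by 9: (55 − 0.05Q) − (27 + 0.02Q) = 9 → Q' = 271.4286.
ΔQ = 400 − 271.4286 = 128.5714; the wedge equals the tax, 9.
The triangle = ½ × 128.5714 × 9 = €578.57 thousand.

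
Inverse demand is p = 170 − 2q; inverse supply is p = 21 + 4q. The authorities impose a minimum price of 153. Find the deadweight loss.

Competitive equilibrium: 170 − 2q = 21 + 4q → q* = 24.8333, p* = 120.3333.
At the floor p = 153, quantity demanded = (170 − 153)/2 = 8.5.
Sellers' marginal cost at q' = 8.5: 21 + 4·8.5 = 55.
Δq = 24.8333 − 8.5 = 16.3333; wedge = 153 − 55 = 98.
Deadweight loss = ½ × 16.3333 × 98 = 800.33.

800.33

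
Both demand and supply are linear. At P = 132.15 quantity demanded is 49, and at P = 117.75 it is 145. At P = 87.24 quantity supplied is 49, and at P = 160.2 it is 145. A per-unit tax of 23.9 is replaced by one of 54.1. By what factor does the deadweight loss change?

Demand slope = (117.75 − 132.15)/(145 − 49) = −0.15, so P = 139.5 − 0.15Q.
Supply slope = (160.2 − 87.24)/(145 − 49) = 0.76, so P = 50 + 0.76Q.
Competitive equilibrium: 139.5 − 0.15Q = 50 + 0.76Q → Q* = 98.3516, P* = 124.7473.
For a per-unit tax t: ΔQ = t/0.91, so DWL = ½·t·(t/0.91) = t²/1.82.
At t = 23.9: DWL = 313.852. At t = 54.1: DWL = 1608.137.
Ratio = (54.1/23.9)² = 5.124.

5.124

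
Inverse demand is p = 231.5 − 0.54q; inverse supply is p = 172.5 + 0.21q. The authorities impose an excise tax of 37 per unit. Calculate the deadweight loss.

912.67

Competitive equilibrium: 231.5 − 0.54q = 172.5 + 0.21q → q* = 78.6667, p* = 189.02.
With the tax, the buyer price exceeds the seller price by 37: (231.5 − 0.54q) − (172.5 + 0.21q) = 37 → q' = 29.3333.
Δq = 78.6667 − 29.3333 = 49.3334; the wedge equals the tax, 37.
The triangle = ½ × 49.3334 × 37 = 912.67.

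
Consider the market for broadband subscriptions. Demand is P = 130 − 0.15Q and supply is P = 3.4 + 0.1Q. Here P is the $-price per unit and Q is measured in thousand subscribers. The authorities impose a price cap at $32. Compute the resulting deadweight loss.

$6072.02 thousand

Competitive equilibrium: 130 − 0.15Q = 3.4 + 0.1Q → Q* = 506.4, P* = 54.04.
At the ceiling P = 32, quantity supplied = (32 − 3.4)/0.1 = 286.
Willingness to pay at Q' = 286: 130 − 0.15·286 = 87.1.
ΔQ = 506.4 − 286 = 220.4; wedge = 87.1 − 32 = 55.1.
Deadweight loss = ½ × 220.4 × 55.1 = $6072.02 thousand.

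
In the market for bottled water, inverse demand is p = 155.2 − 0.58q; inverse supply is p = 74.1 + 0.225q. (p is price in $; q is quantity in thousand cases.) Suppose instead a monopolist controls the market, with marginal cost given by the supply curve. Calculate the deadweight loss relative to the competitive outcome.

$716.43 thousand

Competitive equilibrium: 155.2 − 0.58q = 74.1 + 0.225q → q* = 100.74534, p* = 96.7677.
Marginal revenue: MR = 155.2 − 1.16q. Set MR = MC: 155.2 − 1.16q = 74.1 + 0.225q → q_m = 58.55596.
Price p_m = 155.2 − 0.58·58.55596 = 121.23754; MC(q_m) = 74.1 + 0.225·58.55596 = 87.27509.
Competitive q* = 100.74534, so Δq = 42.18938; wedge = 121.23754 − 87.27509 = 33.96245.
The triangle = ½ × 42.18938 × 33.96245 = $716.43 thousand.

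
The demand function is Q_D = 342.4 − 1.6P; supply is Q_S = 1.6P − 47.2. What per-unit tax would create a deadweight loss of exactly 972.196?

In inverse form: demand P = 214 − 0.625Q, supply P = 29.5 + 0.625Q.
Competitive equilibrium: 214 − 0.625Q = 29.5 + 0.625Q → Q* = 147.6, P* = 121.75.
A tax t gives ΔQ = t/1.25 and wedge t, so DWL = t²/2.5.
t²/2.5 = 972.196 → t² = 2430.49 → t = 49.3.

49.3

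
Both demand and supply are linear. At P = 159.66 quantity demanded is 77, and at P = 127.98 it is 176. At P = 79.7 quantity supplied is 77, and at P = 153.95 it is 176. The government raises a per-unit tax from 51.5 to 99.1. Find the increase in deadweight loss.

3349.79

Demand slope = (127.98 − 159.66)/(176 − 77) = −0.32, so P = 184.3 − 0.32Q.
Supply slope = (153.95 − 79.7)/(176 − 77) = 0.75, so P = 21.95 + 0.75Q.
Competitive equilibrium: 184.3 − 0.32Q = 21.95 + 0.75Q → Q* = 151.729, P* = 135.7467.
For a per-unit tax t: ΔQ = t/1.07, so DWL = ½·t·(t/1.07) = t²/2.14.
At t = 51.5: DWL = 1239.3692. At t = 99.1: DWL = 4589.1636.
Increase = 4589.1636 − 1239.3692 = 3349.79.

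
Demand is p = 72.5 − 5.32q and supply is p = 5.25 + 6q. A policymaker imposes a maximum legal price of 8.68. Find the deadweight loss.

Competitive equilibrium: 72.5 − 5.32q = 5.25 + 6q → q* = 5.9408, p* = 40.8949.
At the ceiling p = 8.68, quantity supplied = (8.68 − 5.25)/6 = 0.5717.
Willingness to pay at q' = 0.5717: 72.5 − 5.32·0.5717 = 69.4586.
Δq = 5.9408 − 0.5717 = 5.3691; wedge = 69.4586 − 8.68 = 60.7786.
Welfare loss = ½ × 5.3691 × 60.7786 = 163.16.

163.16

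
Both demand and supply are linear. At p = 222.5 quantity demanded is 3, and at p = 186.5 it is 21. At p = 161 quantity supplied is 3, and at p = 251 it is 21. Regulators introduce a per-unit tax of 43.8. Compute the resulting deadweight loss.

Demand slope = (186.5 − 222.5)/(21 − 3) = −2, so p = 228.5 − 2q.
Supply slope = (251 − 161)/(21 − 3) = 5, so p = 146 + 5q.
Competitive equilibrium: 228.5 − 2q = 146 + 5q → q* = 11.7857, p* = 204.9286.
With the tax, the buyer price exceeds the seller price by 43.8: (228.5 − 2q) − (146 + 5q) = 43.8 → q' = 5.5286.
Δq = 11.7857 − 5.5286 = 6.2571; the wedge equals the tax, 43.8.
Welfare loss = ½ × 6.2571 × 43.8 = 137.03.

137.03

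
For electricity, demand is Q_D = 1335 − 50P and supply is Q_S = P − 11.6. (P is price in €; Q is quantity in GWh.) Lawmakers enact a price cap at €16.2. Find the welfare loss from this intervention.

€53.10

In inverse form: demand P = 26.7 − 0.02Q, supply P = 11.6 + Q.
Competitive equilibrium: 26.7 − 0.02Q = 11.6 + Q → Q* = 14.8039, P* = 26.4039.
At the ceiling P = 16.2, quantity supplied = (16.2 − 11.6)/1 = 4.6.
Willingness to pay at Q' = 4.6: 26.7 − 0.02·4.6 = 26.608.
ΔQ = 14.8039 − 4.6 = 10.2039; wedge = 26.608 − 16.2 = 10.408.
The triangle = ½ × 10.2039 × 10.408 = €53.10.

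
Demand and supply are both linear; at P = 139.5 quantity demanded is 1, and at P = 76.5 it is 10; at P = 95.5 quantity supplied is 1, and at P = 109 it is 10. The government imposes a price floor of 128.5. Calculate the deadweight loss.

Demand slope = (76.5 − 139.5)/(10 − 1) = −7, so P = 146.5 − 7Q.
Supply slope = (109 − 95.5)/(10 − 1) = 1.5, so P = 94 + 1.5Q.
Competitive equilibrium: 146.5 − 7Q = 94 + 1.5Q → Q* = 6.17647, P* = 103.26471.
At the floor P = 128.5, quantity demanded = (146.5 − 128.5)/7 = 2.57143.
Sellers' marginal cost at Q' = 2.57143: 94 + 1.5·2.57143 = 97.85715.
ΔQ = 6.17647 − 2.57143 = 3.60504; wedge = 128.5 − 97.85715 = 30.64285.
The triangle = ½ × 3.60504 × 30.64285 = 55.23.

55.23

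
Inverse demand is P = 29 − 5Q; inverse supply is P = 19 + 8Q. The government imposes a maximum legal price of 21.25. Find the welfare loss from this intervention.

1.55

Competitive equilibrium: 29 − 5Q = 19 + 8Q → Q* = 0.7692, P* = 25.1538.
At the ceiling P = 21.25, quantity supplied = (21.25 − 19)/8 = 0.2813.
Willingness to pay at Q' = 0.2813: 29 − 5·0.2813 = 27.5935.
ΔQ = 0.7692 − 0.2813 = 0.4879; wedge = 27.5935 − 21.25 = 6.3435.
Deadweight loss = ½ × 0.4879 × 6.3435 = 1.55.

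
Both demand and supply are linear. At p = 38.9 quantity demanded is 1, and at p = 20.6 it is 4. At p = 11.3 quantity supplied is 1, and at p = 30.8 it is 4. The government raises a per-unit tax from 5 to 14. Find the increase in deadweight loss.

6.79

Demand slope = (20.6 − 38.9)/(4 − 1) = −6.1, so p = 45 − 6.1q.
Supply slope = (30.8 − 11.3)/(4 − 1) = 6.5, so p = 4.8 + 6.5q.
Competitive equilibrium: 45 − 6.1q = 4.8 + 6.5q → q* = 3.1905, p* = 25.5381.
For a per-unit tax t: Δq = t/12.6, so DWL = ½·t·(t/12.6) = t²/25.2.
At t = 5: DWL = 0.992. At t = 14: DWL = 7.778.
Increase = 7.778 − 0.992 = 6.79.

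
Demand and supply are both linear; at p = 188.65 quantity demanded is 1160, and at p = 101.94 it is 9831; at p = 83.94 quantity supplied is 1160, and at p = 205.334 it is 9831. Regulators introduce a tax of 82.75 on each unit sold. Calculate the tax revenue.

Demand slope = (101.94 − 188.65)/(9831 − 1160) = −0.01, so p = 200.25 − 0.01q.
Supply slope = (205.334 − 83.94)/(9831 − 1160) = 0.014, so p = 67.7 + 0.014q.
Competitive equilibrium: 200.25 − 0.01q = 67.7 + 0.014q → q* = 5522.9167, p* = 145.0208.
With the tax, the buyer price exceeds the seller price by 82.75: (200.25 − 0.01q) − (67.7 + 0.014q) = 82.75 → q' = 2075.
Tax revenue = 82.75 × 2075 = 171706.25.

171706.25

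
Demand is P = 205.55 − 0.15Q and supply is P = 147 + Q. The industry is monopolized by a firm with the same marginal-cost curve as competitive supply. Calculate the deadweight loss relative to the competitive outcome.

19.84

Competitive equilibrium: 205.55 − 0.15Q = 147 + Q → Q* = 50.913, P* = 197.913.
Marginal revenue: MR = 205.55 − 0.3Q. Set MR = MC: 205.55 − 0.3Q = 147 + Q → Q_m = 45.0385.
Price P_m = 205.55 − 0.15·45.0385 = 198.7942; MC(Q_m) = 147 + 1·45.0385 = 192.0385.
Competitive Q* = 50.913, so ΔQ = 5.8745; wedge = 198.7942 − 192.0385 = 6.7557.
Welfare loss = ½ × 5.8745 × 6.7557 = 19.84.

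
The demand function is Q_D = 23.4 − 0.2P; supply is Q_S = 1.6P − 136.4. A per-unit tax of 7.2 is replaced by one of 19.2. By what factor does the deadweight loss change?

In inverse form: demand P = 117 − 5Q, supply P = 85.25 + 0.625Q.
Competitive equilibrium: 117 − 5Q = 85.25 + 0.625Q → Q* = 5.6444, P* = 88.7778.
For a per-unit tax t: ΔQ = t/5.625, so DWL = ½·t·(t/5.625) = t²/11.25.
At t = 7.2: DWL = 4.608. At t = 19.2: DWL = 32.768.
Ratio = (19.2/7.2)² = 7.111.

7.111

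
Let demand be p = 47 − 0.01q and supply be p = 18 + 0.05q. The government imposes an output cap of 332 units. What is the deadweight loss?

687.05

Competitive equilibrium: 47 − 0.01q = 18 + 0.05q → q* = 483.3333, p* = 42.1667.
At q = 332: demand price = 47 − 0.01·332 = 43.68; supply price = 18 + 0.05·332 = 34.6.
Δq = 483.3333 − 332 = 151.3333; wedge = 43.68 − 34.6 = 9.08.
The triangle = ½ × 151.3333 × 9.08 = 687.05.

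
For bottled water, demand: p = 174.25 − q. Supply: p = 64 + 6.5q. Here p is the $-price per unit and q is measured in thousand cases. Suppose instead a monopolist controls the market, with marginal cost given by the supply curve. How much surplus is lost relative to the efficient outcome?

Competitive equilibrium: 174.25 − q = 64 + 6.5q → q* = 14.7, p* = 159.55.
Marginal revenue: MR = 174.25 − 2q. Set MR = MC: 174.25 − 2q = 64 + 6.5q → q_m = 12.9706.
Price p_m = 174.25 − 1·12.9706 = 161.2794; MC(q_m) = 64 + 6.5·12.9706 = 148.3089.
Competitive q* = 14.7, so Δq = 1.7294; wedge = 161.2794 − 148.3089 = 12.9705.
The triangle = ½ × 1.7294 × 12.9705 = $11.22 thousand.

$11.22 thousand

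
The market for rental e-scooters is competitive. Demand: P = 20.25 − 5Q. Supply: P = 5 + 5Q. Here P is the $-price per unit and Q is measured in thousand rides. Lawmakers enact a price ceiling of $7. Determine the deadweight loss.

Competitive equilibrium: 20.25 − 5Q = 5 + 5Q → Q* = 1.525, P* = 12.625.
At the ceiling P = 7, quantity supplied = (7 − 5)/5 = 0.4.
Willingness to pay at Q' = 0.4: 20.25 − 5·0.4 = 18.25.
ΔQ = 1.525 − 0.4 = 1.125; wedge = 18.25 − 7 = 11.25.
The triangle = ½ × 1.125 × 11.25 = $6.33 thousand.

$6.33 thousand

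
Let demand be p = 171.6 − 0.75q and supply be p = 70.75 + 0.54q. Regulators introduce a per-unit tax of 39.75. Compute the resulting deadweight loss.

612.43

Competitive equilibrium: 171.6 − 0.75q = 70.75 + 0.54q → q* = 78.1783, p* = 112.9663.
With the tax, the buyer price exceeds the seller price by 39.75: (171.6 − 0.75q) − (70.75 + 0.54q) = 39.75 → q' = 47.3643.
Δq = 78.1783 − 47.3643 = 30.814; the wedge equals the tax, 39.75.
The triangle = ½ × 30.814 × 39.75 = 612.43.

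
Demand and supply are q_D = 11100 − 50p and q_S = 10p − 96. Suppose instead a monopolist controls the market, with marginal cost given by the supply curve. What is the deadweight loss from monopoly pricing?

3836.20

In inverse form: demand p = 222 − 0.02q, supply p = 9.6 + 0.1q.
Competitive equilibrium: 222 − 0.02q = 9.6 + 0.1q → q* = 1770, p* = 186.6.
Marginal revenue: MR = 222 − 0.04q. Set MR = MC: 222 − 0.04q = 9.6 + 0.1q → q_m = 1517.1429.
Price p_m = 222 − 0.02·1517.1429 = 191.6571; MC(q_m) = 9.6 + 0.1·1517.1429 = 161.3143.
Competitive q* = 1770, so Δq = 252.8571; wedge = 191.6571 − 161.3143 = 30.3428.
Deadweight loss = ½ × 252.8571 × 30.3428 = 3836.20.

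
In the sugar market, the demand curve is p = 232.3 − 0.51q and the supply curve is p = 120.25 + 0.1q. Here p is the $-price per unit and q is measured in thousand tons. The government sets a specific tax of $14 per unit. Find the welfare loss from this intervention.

Competitive equilibrium: 232.3 − 0.51q = 120.25 + 0.1q → q* = 183.6885, p* = 138.6189.
With the tax, the buyer price exceeds the seller price by 14: (232.3 − 0.51q) − (120.25 + 0.1q) = 14 → q' = 160.7377.
Δq = 183.6885 − 160.7377 = 22.9508; the wedge equals the tax, 14.
Deadweight loss = ½ × 22.9508 × 14 = $160.66 thousand.

$160.66 thousand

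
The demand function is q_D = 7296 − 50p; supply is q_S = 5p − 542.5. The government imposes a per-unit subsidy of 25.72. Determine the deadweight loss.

1503.45

In inverse form: demand p = 145.92 − 0.02q, supply p = 108.5 + 0.2q.
Competitive equilibrium: 145.92 − 0.02q = 108.5 + 0.2q → q* = 170.0909, p* = 142.5182.
The subsidy lowers effective supply by 25.72: p = 82.78 + 0.2q.
New quantity: 145.92 − 0.02q = 82.78 + 0.2q → q' = 287.
Overproduction Δq = 287 − 170.0909 = 116.9091; wedge = subsidy = 25.72.
Welfare loss = ½ × 116.9091 × 25.72 = 1503.45.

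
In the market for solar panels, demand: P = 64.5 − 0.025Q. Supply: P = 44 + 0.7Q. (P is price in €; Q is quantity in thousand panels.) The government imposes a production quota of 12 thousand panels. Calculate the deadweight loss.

€96.03 thousand

Competitive equilibrium: 64.5 − 0.025Q = 44 + 0.7Q → Q* = 28.2759, P* = 63.7931.
At Q = 12: demand price = 64.5 − 0.025·12 = 64.2; supply price = 44 + 0.7·12 = 52.4.
ΔQ = 28.2759 − 12 = 16.2759; wedge = 64.2 − 52.4 = 11.8.
DWL = ½ × 16.2759 × 11.8 = €96.03 thousand.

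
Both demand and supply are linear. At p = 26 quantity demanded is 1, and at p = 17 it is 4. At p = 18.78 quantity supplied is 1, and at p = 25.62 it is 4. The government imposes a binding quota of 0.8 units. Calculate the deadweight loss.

Demand slope = (17 − 26)/(4 − 1) = −3, so p = 29 − 3q.
Supply slope = (25.62 − 18.78)/(4 − 1) = 2.28, so p = 16.5 + 2.28q.
Competitive equilibrium: 29 − 3q = 16.5 + 2.28q → q* = 2.3674, p* = 21.8977.
At q = 0.8: demand price = 29 − 3·0.8 = 26.6; supply price = 16.5 + 2.28·0.8 = 18.324.
Δq = 2.3674 − 0.8 = 1.5674; wedge = 26.6 − 18.324 = 8.276.
Deadweight loss = ½ × 1.5674 × 8.276 = 6.49.

6.49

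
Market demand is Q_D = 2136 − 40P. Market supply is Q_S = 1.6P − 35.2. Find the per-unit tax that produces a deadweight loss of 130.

13

In inverse form: demand P = 53.4 − 0.025Q, supply P = 22 + 0.625Q.
Competitive equilibrium: 53.4 − 0.025Q = 22 + 0.625Q → Q* = 48.3077, P* = 52.1923.
A tax t gives ΔQ = t/0.65 and wedge t, so DWL = t²/1.3.
t²/1.3 = 130 → t² = 169 → t = 13.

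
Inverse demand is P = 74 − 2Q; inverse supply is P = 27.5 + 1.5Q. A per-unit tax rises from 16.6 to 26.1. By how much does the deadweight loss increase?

Competitive equilibrium: 74 − 2Q = 27.5 + 1.5Q → Q* = 13.2857, P* = 47.4286.
For a per-unit tax t: ΔQ = t/3.5, so DWL = ½·t·(t/3.5) = t²/7.
At t = 16.6: DWL = 39.366. At t = 26.1: DWL = 97.316.
Increase = 97.316 − 39.366 = 57.95.

57.95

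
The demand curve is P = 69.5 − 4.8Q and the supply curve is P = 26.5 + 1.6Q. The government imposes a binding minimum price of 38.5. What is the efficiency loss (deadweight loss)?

0.22

Competitive equilibrium: 69.5 − 4.8Q = 26.5 + 1.6Q → Q* = 6.7188, P* = 37.25.
At the floor P = 38.5, quantity demanded = (69.5 − 38.5)/4.8 = 6.4583.
Sellers' marginal cost at Q' = 6.4583: 26.5 + 1.6·6.4583 = 36.8333.
ΔQ = 6.7188 − 6.4583 = 0.2605; wedge = 38.5 − 36.8333 = 1.6667.
Deadweight loss = ½ × 0.2605 × 1.6667 = 0.22.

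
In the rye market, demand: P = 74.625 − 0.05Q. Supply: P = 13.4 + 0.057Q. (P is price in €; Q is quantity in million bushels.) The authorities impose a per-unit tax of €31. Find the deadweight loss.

€4490.65 million

Competitive equilibrium: 74.625 − 0.05Q = 13.4 + 0.057Q → Q* = 572.19626, P* = 46.01519.
With the tax, the buyer price exceeds the seller price by 31: (74.625 − 0.05Q) − (13.4 + 0.057Q) = 31 → Q' = 282.47664.
ΔQ = 572.19626 − 282.47664 = 289.71962; the wedge equals the tax, 31.
Welfare loss = ½ × 289.71962 × 31 = €4490.65 million.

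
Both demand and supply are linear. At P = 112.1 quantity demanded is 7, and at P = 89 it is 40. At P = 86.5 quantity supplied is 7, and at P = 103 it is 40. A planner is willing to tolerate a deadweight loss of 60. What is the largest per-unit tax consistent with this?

Demand slope = (89 − 112.1)/(40 − 7) = −0.7, so P = 117 − 0.7Q.
Supply slope = (103 − 86.5)/(40 − 7) = 0.5, so P = 83 + 0.5Q.
Competitive equilibrium: 117 − 0.7Q = 83 + 0.5Q → Q* = 28.3333, P* = 97.1667.
A tax t gives ΔQ = t/1.2 and wedge t, so DWL = t²/2.4.
t²/2.4 = 60 → t² = 144 → t = 12.

12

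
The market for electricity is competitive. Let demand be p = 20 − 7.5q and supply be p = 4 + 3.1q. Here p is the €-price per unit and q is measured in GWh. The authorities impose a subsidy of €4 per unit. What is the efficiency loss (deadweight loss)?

Competitive equilibrium: 20 − 7.5q = 4 + 3.1q → q* = 1.5094, p* = 8.6792.
The subsidy lowers effective supply by 4: p = 0 + 3.1q.
New quantity: 20 − 7.5q = 0 + 3.1q → q' = 1.8868.
Overproduction Δq = 1.8868 − 1.5094 = 0.3774; wedge = subsidy = 4.
Deadweight loss = ½ × 0.3774 × 4 = €0.75.

€0.75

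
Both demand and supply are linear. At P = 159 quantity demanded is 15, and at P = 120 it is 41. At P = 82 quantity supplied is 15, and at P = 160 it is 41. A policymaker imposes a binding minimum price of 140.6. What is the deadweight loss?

52.80

Demand slope = (120 − 159)/(41 − 15) = −1.5, so P = 181.5 − 1.5Q.
Supply slope = (160 − 82)/(41 − 15) = 3, so P = 37 + 3Q.
Competitive equilibrium: 181.5 − 1.5Q = 37 + 3Q → Q* = 32.1111, P* = 133.3333.
At the floor P = 140.6, quantity demanded = (181.5 − 140.6)/1.5 = 27.2667.
Sellers' marginal cost at Q' = 27.2667: 37 + 3·27.2667 = 118.8001.
ΔQ = 32.1111 − 27.2667 = 4.8444; wedge = 140.6 − 118.8001 = 21.7999.
Welfare loss = ½ × 4.8444 × 21.7999 = 52.80.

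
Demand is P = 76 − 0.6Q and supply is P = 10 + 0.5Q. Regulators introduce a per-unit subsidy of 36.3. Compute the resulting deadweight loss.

Competitive equilibrium: 76 − 0.6Q = 10 + 0.5Q → Q* = 60, P* = 40.
The subsidy lowers effective supply by 36.3: P = 0.5Q − 26.3.
New quantity: 76 − 0.6Q = 0.5Q − 26.3 → Q' = 93.
Overproduction ΔQ = 93 − 60 = 33; wedge = subsidy = 36.3.
DWL = ½ × 33 × 36.3 = 598.95.

598.95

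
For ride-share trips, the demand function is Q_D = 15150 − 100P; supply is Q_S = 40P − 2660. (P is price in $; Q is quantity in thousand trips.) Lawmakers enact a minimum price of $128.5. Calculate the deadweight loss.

In inverse form: demand P = 151.5 − 0.01Q, supply P = 66.5 + 0.025Q.
Competitive equilibrium: 151.5 − 0.01Q = 66.5 + 0.025Q → Q* = 2428.5714, P* = 127.2143.
At the floor P = 128.5, quantity demanded = (151.5 − 128.5)/0.01 = 2300.
Sellers' marginal cost at Q' = 2300: 66.5 + 0.025·2300 = 124.
ΔQ = 2428.5714 − 2300 = 128.5714; wedge = 128.5 − 124 = 4.5.
Deadweight loss = ½ × 128.5714 × 4.5 = $289.29 thousand.

$289.29 thousand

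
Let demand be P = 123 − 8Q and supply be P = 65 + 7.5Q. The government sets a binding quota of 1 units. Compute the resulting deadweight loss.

58.27

Competitive equilibrium: 123 − 8Q = 65 + 7.5Q → Q* = 3.7419, P* = 93.0645.
At Q = 1: demand price = 123 − 8·1 = 115; supply price = 65 + 7.5·1 = 72.5.
ΔQ = 3.7419 − 1 = 2.7419; wedge = 115 − 72.5 = 42.5.
The triangle = ½ × 2.7419 × 42.5 = 58.27.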